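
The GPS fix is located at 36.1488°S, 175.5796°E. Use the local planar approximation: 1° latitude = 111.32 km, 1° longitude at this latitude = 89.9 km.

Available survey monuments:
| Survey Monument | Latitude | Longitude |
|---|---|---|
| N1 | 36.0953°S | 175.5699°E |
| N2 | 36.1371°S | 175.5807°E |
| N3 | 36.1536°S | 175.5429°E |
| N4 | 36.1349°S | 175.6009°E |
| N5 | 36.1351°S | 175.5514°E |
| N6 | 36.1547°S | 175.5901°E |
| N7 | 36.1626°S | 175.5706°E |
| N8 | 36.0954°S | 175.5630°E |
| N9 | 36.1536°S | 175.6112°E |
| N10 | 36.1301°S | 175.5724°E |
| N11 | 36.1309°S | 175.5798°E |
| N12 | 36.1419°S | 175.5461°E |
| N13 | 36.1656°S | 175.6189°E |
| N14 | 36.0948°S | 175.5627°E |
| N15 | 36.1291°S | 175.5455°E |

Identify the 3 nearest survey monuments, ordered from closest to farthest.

Distances from 36.1488°S, 175.5796°E:
N1: 6.0191 km
N2: 1.3062 km
N3: 3.3423 km
N4: 2.4619 km
N5: 2.9586 km
N6: 1.1500 km
N7: 1.7363 km
N8: 6.1289 km
N9: 2.8907 km
N10: 2.1800 km
N11: 1.9927 km
N12: 3.1081 km
N13: 3.9975 km
N14: 6.2003 km
N15: 3.7692 km
Sorted: N6 (1.1500 km) < N2 (1.3062 km) < N7 (1.7363 km) < N11 (1.9927 km) < N10 (2.1800 km) < …

N6, N2, N7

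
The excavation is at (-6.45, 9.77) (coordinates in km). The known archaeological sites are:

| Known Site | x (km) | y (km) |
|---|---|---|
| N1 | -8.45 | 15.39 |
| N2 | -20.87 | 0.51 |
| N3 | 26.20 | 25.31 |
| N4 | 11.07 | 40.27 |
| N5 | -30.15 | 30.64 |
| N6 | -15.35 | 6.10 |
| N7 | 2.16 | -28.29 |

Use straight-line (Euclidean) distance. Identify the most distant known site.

N7

Distances from (-6.45, 9.77):
N1: 5.97 km
N2: 17.14 km
N3: 36.16 km
N4: 35.17 km
N5: 31.58 km
N6: 9.63 km
N7: 39.02 km
Maximum: N7 at 39.02 km.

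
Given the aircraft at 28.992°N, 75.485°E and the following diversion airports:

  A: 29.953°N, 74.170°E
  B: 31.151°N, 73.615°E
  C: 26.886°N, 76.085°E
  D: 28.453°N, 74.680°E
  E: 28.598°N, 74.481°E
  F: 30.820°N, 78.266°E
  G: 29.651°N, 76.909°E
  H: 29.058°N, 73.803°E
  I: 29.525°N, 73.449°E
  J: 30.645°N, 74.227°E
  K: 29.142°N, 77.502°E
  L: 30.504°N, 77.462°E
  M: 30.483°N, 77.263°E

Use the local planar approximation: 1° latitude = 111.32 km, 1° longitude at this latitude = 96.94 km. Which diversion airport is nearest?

D

Distances from 28.992°N, 75.485°E:
A: √((0.961·111.32)² + (-1.315·96.94)²) = √(11444.40374 + 16250.15607) = 166.417 km
B: √((2.159·111.32)² + (-1.870·96.94)²) = √(57763.25792 + 32861.64077) = 301.040 km
C: √((-2.106·111.32)² + (0.600·96.94)²) = √(54962.07609 + 3383.05090) = 241.547 km
D: √((-0.539·111.32)² + (-0.805·96.94)²) = √(3600.17760 + 6089.72655) = 98.437 km
E: √((-0.394·111.32)² + (-1.004·96.94)²) = √(1923.70662 + 9472.69287) = 106.754 km
F: √((1.828·111.32)² + (2.781·96.94)²) = √(41409.38477 + 72678.84359) = 337.769 km
G: √((0.659·111.32)² + (1.424·96.94)²) = √(5381.67199 + 19055.74837) = 156.325 km
H: √((0.066·111.32)² + (-1.682·96.94)²) = √(53.98017 + 26586.30690) = 163.219 km
I: √((0.533·111.32)² + (-2.036·96.94)²) = √(3520.47134 + 38954.85374) = 206.095 km
J: √((1.653·111.32)² + (-1.258·96.94)²) = √(33860.40142 + 14871.92933) = 220.754 km
K: √((0.150·111.32)² + (2.017·96.94)²) = √(278.82320 + 38231.19096) = 196.240 km
L: √((1.512·111.32)² + (1.977·96.94)²) = √(28330.22199 + 36729.86815) = 255.069 km
M: √((1.491·111.32)² + (1.778·96.94)²) = √(27548.73632 + 29707.73519) = 239.283 km
Minimum: D at 98.437 km.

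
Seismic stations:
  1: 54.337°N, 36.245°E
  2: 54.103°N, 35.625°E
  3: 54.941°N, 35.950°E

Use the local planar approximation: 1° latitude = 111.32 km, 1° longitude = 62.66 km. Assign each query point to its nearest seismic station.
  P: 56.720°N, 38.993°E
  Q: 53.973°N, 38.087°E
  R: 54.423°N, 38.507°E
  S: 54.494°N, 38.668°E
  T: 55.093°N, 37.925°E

P→3; Q→1; R→1; S→1; T→3

P at 56.720°N, 38.993°E:
  1: √((-2.383·111.32)² + (-2.748·62.66)²) = √(70371.12273 + 29649.28590) = 316.260 km
  2: √((-2.617·111.32)² + (-3.368·62.66)²) = √(84869.92934 + 44537.40887) = 359.732 km
  3: √((-1.779·111.32)² + (-3.043·62.66)²) = √(39219.16035 + 36356.71919) = 274.911 km
  → nearest: 3 (274.911 km)
Q at 53.973°N, 38.087°E:
  1: √((0.364·111.32)² + (-1.842·62.66)²) = √(1641.90930 + 13321.71176) = 122.326 km
  2: √((0.130·111.32)² + (-2.462·62.66)²) = √(209.42721 + 23798.89968) = 154.946 km
  3: √((0.968·111.32)² + (-2.137·62.66)²) = √(11611.73484 + 17930.39370) = 171.878 km
  → nearest: 1 (122.326 km)
R at 54.423°N, 38.507°E:
  1: √((-0.086·111.32)² + (-2.262·62.66)²) = √(91.65229 + 20089.35449) = 142.060 km
  2: √((-0.320·111.32)² + (-2.882·62.66)²) = √(1268.95538 + 32611.34674) = 184.066 km
  3: √((0.518·111.32)² + (-2.557·62.66)²) = √(3325.10922 + 25670.96752) = 170.282 km
  → nearest: 1 (142.060 km)
S at 54.494°N, 38.668°E:
  1: √((-0.157·111.32)² + (-2.423·62.66)²) = √(305.45392 + 23050.88528) = 152.828 km
  2: √((-0.391·111.32)² + (-3.043·62.66)²) = √(1894.52312 + 36356.71919) = 195.579 km
  3: √((0.447·111.32)² + (-2.718·62.66)²) = √(2476.06158 + 29005.45523) = 177.430 km
  → nearest: 1 (152.828 km)
T at 55.093°N, 37.925°E:
  1: √((-0.756·111.32)² + (-1.680·62.66)²) = √(7082.55550 + 11081.52025) = 134.774 km
  2: √((-0.990·111.32)² + (-2.300·62.66)²) = √(12145.53877 + 20769.99792) = 181.426 km
  3: √((-0.152·111.32)² + (-1.975·62.66)²) = √(286.30806 + 15314.92876) = 124.905 km
  → nearest: 3 (124.905 km)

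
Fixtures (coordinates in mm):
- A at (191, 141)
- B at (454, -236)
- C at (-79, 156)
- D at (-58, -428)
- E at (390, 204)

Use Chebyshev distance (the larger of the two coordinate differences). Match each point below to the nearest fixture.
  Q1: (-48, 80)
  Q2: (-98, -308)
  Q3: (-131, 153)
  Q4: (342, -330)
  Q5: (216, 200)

Q1→C; Q2→D; Q3→C; Q4→B; Q5→A

Q1 at (-48, 80):
  A: 239 mm
  B: 502 mm
  C: 76 mm
  D: 508 mm
  E: 438 mm
  → nearest: C (76 mm)
Q2 at (-98, -308):
  A: 449 mm
  B: 552 mm
  C: 464 mm
  D: 120 mm
  E: 512 mm
  → nearest: D (120 mm)
Q3 at (-131, 153):
  A: 322 mm
  B: 585 mm
  C: 52 mm
  D: 581 mm
  E: 521 mm
  → nearest: C (52 mm)
Q4 at (342, -330):
  A: 471 mm
  B: 112 mm
  C: 486 mm
  D: 400 mm
  E: 534 mm
  → nearest: B (112 mm)
Q5 at (216, 200):
  A: 59 mm
  B: 436 mm
  C: 295 mm
  D: 628 mm
  E: 174 mm
  → nearest: A (59 mm)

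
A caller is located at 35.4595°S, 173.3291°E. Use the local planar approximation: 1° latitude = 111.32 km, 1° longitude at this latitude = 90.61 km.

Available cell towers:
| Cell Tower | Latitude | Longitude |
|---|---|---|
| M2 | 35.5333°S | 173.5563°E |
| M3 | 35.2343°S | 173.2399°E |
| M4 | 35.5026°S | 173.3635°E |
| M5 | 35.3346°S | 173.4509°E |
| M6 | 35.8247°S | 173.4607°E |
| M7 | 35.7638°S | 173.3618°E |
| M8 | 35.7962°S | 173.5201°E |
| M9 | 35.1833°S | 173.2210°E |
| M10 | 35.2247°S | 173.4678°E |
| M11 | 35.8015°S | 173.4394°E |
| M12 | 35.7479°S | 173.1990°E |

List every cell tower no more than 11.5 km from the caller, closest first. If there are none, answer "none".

M4

Distances from 35.4595°S, 173.3291°E:
M2: √((-0.0738·111.32)² + (0.2272·90.61)²) = √(67.493060 + 423.807770) = 22.1653 km
M3: √((0.2252·111.32)² + (-0.0892·90.61)²) = √(628.467998 + 65.325384) = 26.3400 km
M4: √((-0.0431·111.32)² + (0.0344·90.61)²) = √(23.019768 + 9.715589) = 5.7215 km
M5: √((0.1249·111.32)² + (0.1218·90.61)²) = √(193.317545 + 121.799874) = 17.7515 km
M6: √((-0.3652·111.32)² + (0.1316·90.61)²) = √(1652.752920 + 142.188358) = 42.3667 km
M7: √((-0.3043·111.32)² + (0.0327·90.61)²) = √(1147.493674 + 8.779055) = 34.0040 km
M8: √((-0.3367·111.32)² + (0.1910·90.61)²) = √(1404.858644 + 299.515288) = 41.2841 km
M9: √((0.2762·111.32)² + (-0.1081·90.61)²) = √(945.352428 + 95.940869) = 32.2691 km
M10: √((0.2348·111.32)² + (0.1387·90.61)²) = √(683.191698 + 157.944746) = 29.0024 km
M11: √((-0.3420·111.32)² + (0.1103·90.61)²) = √(1449.434544 + 99.885693) = 39.3614 km
M12: √((-0.2884·111.32)² + (-0.1301·90.61)²) = √(1030.710992 + 138.965455) = 34.2005 km
Threshold 11.5 km: M4 (5.7215 km) is within range.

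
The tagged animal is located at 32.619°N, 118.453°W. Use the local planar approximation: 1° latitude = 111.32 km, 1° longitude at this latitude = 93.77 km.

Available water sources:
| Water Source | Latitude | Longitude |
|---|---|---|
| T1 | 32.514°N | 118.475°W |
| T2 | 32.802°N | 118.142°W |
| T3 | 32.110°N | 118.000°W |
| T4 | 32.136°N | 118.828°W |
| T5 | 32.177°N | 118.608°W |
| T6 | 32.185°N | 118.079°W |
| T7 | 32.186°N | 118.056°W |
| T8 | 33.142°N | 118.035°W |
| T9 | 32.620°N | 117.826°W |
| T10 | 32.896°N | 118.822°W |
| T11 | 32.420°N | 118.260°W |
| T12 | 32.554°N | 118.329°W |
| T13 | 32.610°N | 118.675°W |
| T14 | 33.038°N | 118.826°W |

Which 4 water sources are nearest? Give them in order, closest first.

Distances from 32.619°N, 118.453°W:
T1: √((-0.105·111.32)² + (-0.022·93.77)²) = √(136.62337 + 4.25572) = 11.869 km
T2: √((0.183·111.32)² + (0.311·93.77)²) = √(415.00046 + 850.44966) = 35.573 km
T3: √((-0.509·111.32)² + (0.453·93.77)²) = √(3210.56865 + 1804.36434) = 70.816 km
T4: √((-0.483·111.32)² + (-0.375·93.77)²) = √(2890.95051 + 1236.48931) = 64.245 km
T5: √((-0.442·111.32)² + (-0.155·93.77)²) = √(2420.97851 + 211.24733) = 51.305 km
T6: √((-0.434·111.32)² + (0.374·93.77)²) = √(2334.13437 + 1229.90350) = 59.700 km
T7: √((-0.433·111.32)² + (0.397·93.77)²) = √(2323.39039 + 1385.82645) = 60.903 km
T8: √((0.523·111.32)² + (0.418·93.77)²) = √(3389.61032 + 1536.31544) = 70.185 km
T9: √((0.001·111.32)² + (0.627·93.77)²) = √(0.01239 + 3456.70974) = 58.794 km
T10: √((0.277·111.32)² + (-0.369·93.77)²) = √(950.83669 + 1197.23820) = 46.347 km
T11: √((-0.199·111.32)² + (0.193·93.77)²) = √(490.74123 + 327.52349) = 28.605 km
T12: √((-0.065·111.32)² + (0.124·93.77)²) = √(52.35680 + 135.19829) = 13.695 km
T13: √((-0.009·111.32)² + (-0.222·93.77)²) = √(1.00376 + 433.34499) = 20.841 km
T14: √((0.419·111.32)² + (-0.373·93.77)²) = √(2175.57691 + 1223.33527) = 58.300 km
Sorted: T1 (11.869 km) < T12 (13.695 km) < T13 (20.841 km) < T11 (28.605 km) < T2 (35.573 km) < T10 (46.347 km) < …

T1, T12, T13, T11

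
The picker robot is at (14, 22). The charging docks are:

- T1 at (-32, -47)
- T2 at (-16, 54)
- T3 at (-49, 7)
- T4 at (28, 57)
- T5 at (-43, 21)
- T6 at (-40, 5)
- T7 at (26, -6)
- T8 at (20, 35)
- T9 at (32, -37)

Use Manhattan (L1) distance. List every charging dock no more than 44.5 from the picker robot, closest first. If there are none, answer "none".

T8, T7

Distances from (14, 22):
T1: |-46| + |-69| = 46 + 69 = 115
T2: |-30| + |32| = 30 + 32 = 62
T3: |-63| + |-15| = 63 + 15 = 78
T4: |14| + |35| = 14 + 35 = 49
T5: |-57| + |-1| = 57 + 1 = 58
T6: |-54| + |-17| = 54 + 17 = 71
T7: |12| + |-28| = 12 + 28 = 40
T8: |6| + |13| = 6 + 13 = 19
T9: |18| + |-59| = 18 + 59 = 77
Threshold 44.5: T8 (19), T7 (40) are within range.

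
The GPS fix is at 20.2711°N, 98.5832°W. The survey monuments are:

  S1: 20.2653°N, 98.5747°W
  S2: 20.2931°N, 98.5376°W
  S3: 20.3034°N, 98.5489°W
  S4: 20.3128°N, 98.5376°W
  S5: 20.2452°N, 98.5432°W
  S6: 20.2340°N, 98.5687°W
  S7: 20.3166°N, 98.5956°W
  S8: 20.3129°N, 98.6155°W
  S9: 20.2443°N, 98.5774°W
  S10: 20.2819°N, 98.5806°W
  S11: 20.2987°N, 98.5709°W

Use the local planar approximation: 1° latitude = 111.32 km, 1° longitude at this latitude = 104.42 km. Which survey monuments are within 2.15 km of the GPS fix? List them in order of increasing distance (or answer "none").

S1, S10

Distances from 20.2711°N, 98.5832°W:
S1: √((-0.0058·111.32)² + (0.0085·104.42)²) = √(0.416872 + 0.787781) = 1.0976 km
S2: √((0.0220·111.32)² + (0.0456·104.42)²) = √(5.997797 + 22.672377) = 5.3545 km
S3: √((0.0323·111.32)² + (0.0343·104.42)²) = √(12.928598 + 12.827902) = 5.0751 km
S4: √((0.0417·111.32)² + (0.0456·104.42)²) = √(21.548572 + 22.672377) = 6.6499 km
S5: √((-0.0259·111.32)² + (0.0400·104.42)²) = √(8.312773 + 17.445658) = 5.0753 km
S6: √((-0.0371·111.32)² + (0.0145·104.42)²) = √(17.056669 + 2.292469) = 4.3988 km
S7: √((0.0455·111.32)² + (-0.0124·104.42)²) = √(25.654833 + 1.676528) = 5.2279 km
S8: √((0.0418·111.32)² + (-0.0323·104.42)²) = √(21.652047 + 11.375550) = 5.7470 km
S9: √((-0.0268·111.32)² + (0.0058·104.42)²) = √(8.900532 + 0.366795) = 3.0442 km
S10: √((0.0108·111.32)² + (0.0026·104.42)²) = √(1.445419 + 0.073708) = 1.2325 km
S11: √((0.0276·111.32)² + (0.0123·104.42)²) = √(9.439838 + 1.649596) = 3.3301 km
Threshold 2.15 km: S1 (1.0976 km), S10 (1.2325 km) are within range.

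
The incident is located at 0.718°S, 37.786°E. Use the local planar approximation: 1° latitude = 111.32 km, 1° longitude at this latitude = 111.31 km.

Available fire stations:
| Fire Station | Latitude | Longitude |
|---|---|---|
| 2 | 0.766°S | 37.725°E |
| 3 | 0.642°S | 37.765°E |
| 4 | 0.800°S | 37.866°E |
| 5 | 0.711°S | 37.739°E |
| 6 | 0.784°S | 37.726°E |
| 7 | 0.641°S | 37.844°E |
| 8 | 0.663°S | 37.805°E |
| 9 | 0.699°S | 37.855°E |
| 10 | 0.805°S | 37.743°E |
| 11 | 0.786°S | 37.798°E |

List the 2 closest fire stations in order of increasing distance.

Distances from 0.718°S, 37.786°E:
2: √((-0.048·111.32)² + (-0.061·111.31)²) = √(28.55150 + 46.10288) = 8.640 km
3: √((0.076·111.32)² + (-0.021·111.31)²) = √(71.57701 + 5.46395) = 8.777 km
4: √((-0.082·111.32)² + (0.080·111.31)²) = √(83.32477 + 79.29546) = 12.752 km
5: √((0.007·111.32)² + (-0.047·111.31)²) = √(0.60721 + 27.36932) = 5.289 km
6: √((-0.066·111.32)² + (-0.060·111.31)²) = √(53.98017 + 44.60370) = 9.929 km
7: √((0.077·111.32)² + (0.058·111.31)²) = √(73.47301 + 41.67968) = 10.731 km
8: √((0.055·111.32)² + (0.019·111.31)²) = √(37.48623 + 4.47276) = 6.478 km
9: √((0.019·111.32)² + (0.069·111.31)²) = √(4.47356 + 58.98839) = 7.966 km
10: √((-0.087·111.32)² + (-0.043·111.31)²) = √(93.79613 + 22.90895) = 10.803 km
11: √((-0.068·111.32)² + (0.012·111.31)²) = √(57.30127 + 1.78415) = 7.687 km
Sorted: 5 (5.289 km) < 8 (6.478 km) < 11 (7.687 km) < 9 (7.966 km) < …

5, 8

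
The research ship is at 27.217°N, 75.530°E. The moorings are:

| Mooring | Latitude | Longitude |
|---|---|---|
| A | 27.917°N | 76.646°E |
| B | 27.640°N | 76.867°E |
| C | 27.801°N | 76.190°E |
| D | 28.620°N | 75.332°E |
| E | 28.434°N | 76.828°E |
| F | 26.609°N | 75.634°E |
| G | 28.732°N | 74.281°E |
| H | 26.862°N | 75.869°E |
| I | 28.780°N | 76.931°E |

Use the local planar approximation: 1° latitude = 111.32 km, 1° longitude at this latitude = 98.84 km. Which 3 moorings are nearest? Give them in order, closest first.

H, F, C

Distances from 27.217°N, 75.530°E:
A: √((0.700·111.32)² + (1.116·98.84)²) = √(6072.14978 + 12167.29009) = 135.053 km
B: √((0.423·111.32)² + (1.337·98.84)²) = √(2217.31365 + 17463.37934) = 140.288 km
C: √((0.584·111.32)² + (0.660·98.84)²) = √(4226.41452 + 4255.52694) = 92.097 km
D: √((1.403·111.32)² + (-0.198·98.84)²) = √(24392.80463 + 382.99742) = 157.403 km
E: √((1.217·111.32)² + (1.298·98.84)²) = √(18353.86580 + 16459.43254) = 186.583 km
F: √((-0.608·111.32)² + (0.104·98.84)²) = √(4580.92893 + 105.66524) = 68.459 km
G: √((1.515·111.32)² + (-1.249·98.84)²) = √(28442.75504 + 15240.18891) = 209.005 km
H: √((-0.355·111.32)² + (0.339·98.84)²) = √(1561.71975 + 1122.70297) = 51.811 km
I: √((1.563·111.32)² + (1.401·98.84)²) = √(30273.61973 + 19175.28131) = 222.371 km
Sorted: H (51.811 km) < F (68.459 km) < C (92.097 km) < A (135.053 km) < B (140.288 km) < …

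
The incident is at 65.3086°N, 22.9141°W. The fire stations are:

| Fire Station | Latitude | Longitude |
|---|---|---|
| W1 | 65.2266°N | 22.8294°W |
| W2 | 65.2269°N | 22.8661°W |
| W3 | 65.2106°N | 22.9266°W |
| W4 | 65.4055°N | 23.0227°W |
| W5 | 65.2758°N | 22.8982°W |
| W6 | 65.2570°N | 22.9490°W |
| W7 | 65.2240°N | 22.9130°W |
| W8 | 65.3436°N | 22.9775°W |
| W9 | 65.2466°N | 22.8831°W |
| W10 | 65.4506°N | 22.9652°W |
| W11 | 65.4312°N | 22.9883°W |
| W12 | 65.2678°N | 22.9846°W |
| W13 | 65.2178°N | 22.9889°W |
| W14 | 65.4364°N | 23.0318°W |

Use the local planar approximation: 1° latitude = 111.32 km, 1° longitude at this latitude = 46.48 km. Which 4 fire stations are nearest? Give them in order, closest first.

Distances from 65.3086°N, 22.9141°W:
W1: √((-0.0820·111.32)² + (0.0847·46.48)²) = √(83.324765 + 15.498835) = 9.9410 km
W2: √((-0.0817·111.32)² + (0.0480·46.48)²) = √(82.716187 + 4.977539) = 9.3645 km
W3: √((-0.0980·111.32)² + (-0.0125·46.48)²) = √(119.014136 + 0.337561) = 10.9248 km
W4: √((0.0969·111.32)² + (-0.1086·46.48)²) = √(116.357384 + 25.479558) = 11.9095 km
W5: √((-0.0328·111.32)² + (0.0159·46.48)²) = √(13.331962 + 0.546168) = 3.7253 km
W6: √((-0.0516·111.32)² + (-0.0349·46.48)²) = √(32.994823 + 2.631377) = 5.9688 km
W7: √((-0.0846·111.32)² + (0.0011·46.48)²) = √(88.692546 + 0.002614) = 9.4178 km
W8: √((0.0350·111.32)² + (-0.0634·46.48)²) = √(15.180374 + 8.683819) = 4.8851 km
W9: √((-0.0620·111.32)² + (0.0310·46.48)²) = √(47.635395 + 2.076135) = 7.0506 km
W10: √((0.1420·111.32)² + (-0.0511·46.48)²) = √(249.875159 + 5.641233) = 15.9849 km
W11: √((0.1226·111.32)² + (-0.0742·46.48)²) = √(186.263318 + 11.894332) = 14.0768 km
W12: √((-0.0408·111.32)² + (-0.0705·46.48)²) = √(20.628456 + 10.737680) = 5.6005 km
W13: √((-0.0908·111.32)² + (-0.0748·46.48)²) = √(102.168753 + 12.087471) = 10.6891 km
W14: √((0.1278·111.32)² + (-0.1177·46.48)²) = √(202.398879 + 29.928515) = 15.2423 km
Sorted: W5 (3.7253 km) < W8 (4.8851 km) < W12 (5.6005 km) < W6 (5.9688 km) < W9 (7.0506 km) < W2 (9.3645 km) < …

W5, W8, W12, W6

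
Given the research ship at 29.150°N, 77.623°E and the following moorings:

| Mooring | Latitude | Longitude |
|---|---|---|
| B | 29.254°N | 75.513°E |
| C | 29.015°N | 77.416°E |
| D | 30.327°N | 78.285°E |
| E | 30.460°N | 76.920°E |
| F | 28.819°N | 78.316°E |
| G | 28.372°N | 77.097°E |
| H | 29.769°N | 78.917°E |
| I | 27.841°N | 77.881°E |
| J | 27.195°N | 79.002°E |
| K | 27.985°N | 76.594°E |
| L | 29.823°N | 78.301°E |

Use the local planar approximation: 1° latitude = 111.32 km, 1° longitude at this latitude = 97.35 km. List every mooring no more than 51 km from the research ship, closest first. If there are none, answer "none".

Distances from 29.150°N, 77.623°E:
B: √((0.104·111.32)² + (-2.110·97.35)²) = √(134.03341 + 42192.65187) = 205.735 km
C: √((-0.135·111.32)² + (-0.207·97.35)²) = √(225.84680 + 406.08094) = 25.138 km
D: √((1.177·111.32)² + (0.662·97.35)²) = √(17167.19424 + 4153.24825) = 146.015 km
E: √((1.310·111.32)² + (-0.703·97.35)²) = √(21266.15557 + 4683.62981) = 161.089 km
F: √((-0.331·111.32)² + (0.693·97.35)²) = √(1357.69551 + 4551.33058) = 76.870 km
G: √((-0.778·111.32)² + (-0.526·97.35)²) = √(7500.76552 + 2622.06468) = 100.612 km
H: √((0.619·111.32)² + (1.294·97.35)²) = √(4748.18567 + 15868.66765) = 143.586 km
I: √((-1.309·111.32)² + (0.258·97.35)²) = √(21233.70055 + 630.82853) = 147.867 km
J: √((-1.955·111.32)² + (1.379·97.35)²) = √(47363.07806 + 18021.89454) = 255.705 km
K: √((-1.165·111.32)² + (-1.029·97.35)²) = √(16818.92547 + 10034.65998) = 163.871 km
L: √((0.673·111.32)² + (0.678·97.35)²) = √(5612.76067 + 4356.43561) = 99.846 km
Threshold 51 km: C (25.138 km) is within range.

C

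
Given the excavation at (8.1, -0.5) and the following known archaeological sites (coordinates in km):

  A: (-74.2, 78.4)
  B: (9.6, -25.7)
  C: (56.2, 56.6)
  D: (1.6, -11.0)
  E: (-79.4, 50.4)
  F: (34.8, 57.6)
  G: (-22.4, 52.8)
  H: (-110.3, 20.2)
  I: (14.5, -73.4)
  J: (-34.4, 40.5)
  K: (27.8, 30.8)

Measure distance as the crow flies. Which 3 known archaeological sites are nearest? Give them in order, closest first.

D, B, K

Distances from (8.1, -0.5):
A: √((-82.3)² + (78.9)²) = √(6773.290 + 6225.210) = 114.0 km
B: √((1.5)² + (-25.2)²) = √(2.250 + 635.040) = 25.2 km
C: √((48.1)² + (57.1)²) = √(2313.610 + 3260.410) = 74.7 km
D: √((-6.5)² + (-10.5)²) = √(42.250 + 110.250) = 12.3 km
E: √((-87.5)² + (50.9)²) = √(7656.250 + 2590.810) = 101.2 km
F: √((26.7)² + (58.1)²) = √(712.890 + 3375.610) = 63.9 km
G: √((-30.5)² + (53.3)²) = √(930.250 + 2840.890) = 61.4 km
H: √((-118.4)² + (20.7)²) = √(14018.560 + 428.490) = 120.2 km
I: √((6.4)² + (-72.9)²) = √(40.960 + 5314.410) = 73.2 km
J: √((-42.5)² + (41.0)²) = √(1806.250 + 1681.000) = 59.1 km
K: √((19.7)² + (31.3)²) = √(388.090 + 979.690) = 37.0 km
Sorted: D (12.3 km) < B (25.2 km) < K (37.0 km) < J (59.1 km) < G (61.4 km) < …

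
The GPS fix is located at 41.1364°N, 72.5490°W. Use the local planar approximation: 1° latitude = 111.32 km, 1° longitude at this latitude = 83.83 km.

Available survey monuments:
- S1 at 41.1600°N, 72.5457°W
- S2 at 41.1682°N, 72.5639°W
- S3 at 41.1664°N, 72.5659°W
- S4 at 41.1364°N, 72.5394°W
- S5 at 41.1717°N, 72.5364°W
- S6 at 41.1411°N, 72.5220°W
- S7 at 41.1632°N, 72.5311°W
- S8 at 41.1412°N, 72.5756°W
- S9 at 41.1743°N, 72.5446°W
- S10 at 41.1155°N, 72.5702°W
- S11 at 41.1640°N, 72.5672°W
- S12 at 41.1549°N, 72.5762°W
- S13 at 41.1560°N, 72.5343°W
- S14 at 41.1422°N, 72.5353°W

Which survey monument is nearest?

Distances from 41.1364°N, 72.5490°W:
S1: 2.6417 km
S2: 3.7539 km
S3: 3.6277 km
S4: 0.8048 km
S5: 4.0691 km
S6: 2.3231 km
S7: 3.3395 km
S8: 2.2930 km
S9: 4.2351 km
S10: 2.9277 km
S11: 3.4304 km
S12: 3.0725 km
S13: 2.5058 km
S14: 1.3175 km
Minimum: S4 at 0.8048 km.

S4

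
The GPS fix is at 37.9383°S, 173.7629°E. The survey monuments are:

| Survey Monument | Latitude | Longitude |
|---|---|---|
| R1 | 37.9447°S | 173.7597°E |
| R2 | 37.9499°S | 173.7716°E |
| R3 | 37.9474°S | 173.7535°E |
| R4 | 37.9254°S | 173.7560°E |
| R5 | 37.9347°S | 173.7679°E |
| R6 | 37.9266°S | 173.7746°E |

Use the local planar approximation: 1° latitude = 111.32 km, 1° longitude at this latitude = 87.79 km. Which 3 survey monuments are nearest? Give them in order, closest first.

R5, R1, R3

Distances from 37.9383°S, 173.7629°E:
R1: 0.7658 km
R2: 1.5003 km
R3: 1.3066 km
R4: 1.5586 km
R5: 0.5944 km
R6: 1.6587 km
Sorted: R5 (0.5944 km) < R1 (0.7658 km) < R3 (1.3066 km) < R2 (1.5003 km) < R4 (1.5586 km) < …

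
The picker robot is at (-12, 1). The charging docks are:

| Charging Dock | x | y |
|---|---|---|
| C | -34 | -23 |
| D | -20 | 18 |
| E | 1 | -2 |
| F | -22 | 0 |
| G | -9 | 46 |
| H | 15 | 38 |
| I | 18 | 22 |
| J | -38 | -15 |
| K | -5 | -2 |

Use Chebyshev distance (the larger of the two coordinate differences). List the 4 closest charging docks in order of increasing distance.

K, F, E, D

Distances from (-12, 1):
C: max(|-22|, |-24|) = 24
D: max(|-8|, |17|) = 17
E: max(|13|, |-3|) = 13
F: max(|-10|, |-1|) = 10
G: max(|3|, |45|) = 45
H: max(|27|, |37|) = 37
I: max(|30|, |21|) = 30
J: max(|-26|, |-16|) = 26
K: max(|7|, |-3|) = 7
Sorted: K (7) < F (10) < E (13) < D (17) < C (24) < J (26) < …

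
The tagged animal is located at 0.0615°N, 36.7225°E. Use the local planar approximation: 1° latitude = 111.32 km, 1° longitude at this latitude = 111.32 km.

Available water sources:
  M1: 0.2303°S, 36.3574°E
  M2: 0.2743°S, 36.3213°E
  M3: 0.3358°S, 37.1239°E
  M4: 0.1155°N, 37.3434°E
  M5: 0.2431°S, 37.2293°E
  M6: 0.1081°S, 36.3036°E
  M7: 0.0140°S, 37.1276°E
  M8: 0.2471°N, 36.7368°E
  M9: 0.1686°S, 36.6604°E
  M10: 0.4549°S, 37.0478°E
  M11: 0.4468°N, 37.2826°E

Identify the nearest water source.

Distances from 0.0615°N, 36.7225°E:
M1: √((-0.2918·111.32)² + (-0.3651·111.32)²) = √(1055.156723 + 1651.847922) = 52.0289 km
M2: √((-0.3358·111.32)² + (-0.4012·111.32)²) = √(1397.358300 + 1994.657085) = 58.2410 km
M3: √((-0.3973·111.32)² + (0.4014·111.32)²) = √(1956.066095 + 1996.646272) = 62.8706 km
M4: √((0.0540·111.32)² + (0.6209·111.32)²) = √(36.135487 + 4777.379207) = 69.3795 km
M5: √((-0.3046·111.32)² + (0.5068·111.32)²) = √(1149.757347 + 3182.875181) = 65.8227 km
M6: √((-0.1696·111.32)² + (-0.4189·111.32)²) = √(356.449567 + 2174.538574) = 50.3089 km
M7: √((-0.0755·111.32)² + (0.4051·111.32)²) = √(70.638310 + 2033.625045) = 45.8723 km
M8: √((0.1856·111.32)² + (0.0143·111.32)²) = √(426.876590 + 2.534069) = 20.7222 km
M9: √((-0.2301·111.32)² + (-0.0621·111.32)²) = √(656.114495 + 47.789182) = 26.5312 km
M10: √((-0.5164·111.32)² + (0.3253·111.32)²) = √(3304.599726 + 1311.337624) = 67.9407 km
M11: √((0.3853·111.32)² + (0.5601·111.32)²) = √(1839.689007 + 3887.563901) = 75.6786 km
Minimum: M8 at 20.7222 km.

M8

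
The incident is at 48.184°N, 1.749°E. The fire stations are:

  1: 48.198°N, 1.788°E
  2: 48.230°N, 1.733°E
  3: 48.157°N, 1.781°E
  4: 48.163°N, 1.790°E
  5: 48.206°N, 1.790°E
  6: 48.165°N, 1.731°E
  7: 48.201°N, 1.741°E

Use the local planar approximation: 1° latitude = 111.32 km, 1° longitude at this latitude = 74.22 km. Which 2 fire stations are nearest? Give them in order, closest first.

7, 6

Distances from 48.184°N, 1.749°E:
1: √((0.014·111.32)² + (0.039·74.22)²) = √(2.42886 + 8.37859) = 3.287 km
2: √((0.046·111.32)² + (-0.016·74.22)²) = √(26.22177 + 1.41020) = 5.257 km
3: √((-0.027·111.32)² + (0.032·74.22)²) = √(9.03387 + 5.64082) = 3.831 km
4: √((-0.021·111.32)² + (0.041·74.22)²) = √(5.46493 + 9.25997) = 3.837 km
5: √((0.022·111.32)² + (0.041·74.22)²) = √(5.99780 + 9.25997) = 3.906 km
6: √((-0.019·111.32)² + (-0.018·74.22)²) = √(4.47356 + 1.78479) = 2.502 km
7: √((0.017·111.32)² + (-0.008·74.22)²) = √(3.58133 + 0.35255) = 1.983 km
Sorted: 7 (1.983 km) < 6 (2.502 km) < 1 (3.287 km) < 3 (3.831 km) < …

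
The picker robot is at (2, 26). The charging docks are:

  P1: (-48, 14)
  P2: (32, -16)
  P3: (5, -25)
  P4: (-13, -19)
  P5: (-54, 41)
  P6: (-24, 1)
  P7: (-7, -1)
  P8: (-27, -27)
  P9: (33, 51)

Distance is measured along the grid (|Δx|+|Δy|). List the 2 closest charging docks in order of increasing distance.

P7, P6

Distances from (2, 26):
P1: 62
P2: 72
P3: 54
P4: 60
P5: 71
P6: 51
P7: 36
P8: 82
P9: 56
Sorted: P7 (36) < P6 (51) < P3 (54) < P9 (56) < …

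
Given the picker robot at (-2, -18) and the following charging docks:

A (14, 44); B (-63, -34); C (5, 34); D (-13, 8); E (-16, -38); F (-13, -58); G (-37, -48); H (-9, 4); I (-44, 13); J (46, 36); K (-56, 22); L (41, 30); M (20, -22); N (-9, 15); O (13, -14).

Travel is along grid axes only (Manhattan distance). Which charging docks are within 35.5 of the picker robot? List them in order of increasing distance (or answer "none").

O, M, H, E

Distances from (-2, -18):
A: 78
B: 77
C: 59
D: 37
E: 34
F: 51
G: 65
H: 29
I: 73
J: 102
K: 94
L: 91
M: 26
N: 40
O: 19
Threshold 35.5: O (19), M (26), H (29), E (34) are within range.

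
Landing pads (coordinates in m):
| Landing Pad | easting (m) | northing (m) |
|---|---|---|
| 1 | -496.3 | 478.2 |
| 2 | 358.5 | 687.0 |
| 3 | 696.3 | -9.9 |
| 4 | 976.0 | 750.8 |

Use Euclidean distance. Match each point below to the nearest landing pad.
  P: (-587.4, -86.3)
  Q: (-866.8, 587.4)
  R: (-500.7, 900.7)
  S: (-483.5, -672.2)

P at (-587.4, -86.3):
  1: 571.8 m
  2: 1221.8 m
  3: 1286.0 m
  4: 1773.4 m
  → nearest: 1 (571.8 m)
Q at (-866.8, 587.4):
  1: 386.3 m
  2: 1229.3 m
  3: 1673.3 m
  4: 1850.0 m
  → nearest: 1 (386.3 m)
R at (-500.7, 900.7):
  1: 422.5 m
  2: 885.4 m
  3: 1504.0 m
  4: 1484.3 m
  → nearest: 1 (422.5 m)
S at (-483.5, -672.2):
  1: 1150.5 m
  2: 1598.9 m
  3: 1353.0 m
  4: 2038.4 m
  → nearest: 1 (1150.5 m)

P→1; Q→1; R→1; S→1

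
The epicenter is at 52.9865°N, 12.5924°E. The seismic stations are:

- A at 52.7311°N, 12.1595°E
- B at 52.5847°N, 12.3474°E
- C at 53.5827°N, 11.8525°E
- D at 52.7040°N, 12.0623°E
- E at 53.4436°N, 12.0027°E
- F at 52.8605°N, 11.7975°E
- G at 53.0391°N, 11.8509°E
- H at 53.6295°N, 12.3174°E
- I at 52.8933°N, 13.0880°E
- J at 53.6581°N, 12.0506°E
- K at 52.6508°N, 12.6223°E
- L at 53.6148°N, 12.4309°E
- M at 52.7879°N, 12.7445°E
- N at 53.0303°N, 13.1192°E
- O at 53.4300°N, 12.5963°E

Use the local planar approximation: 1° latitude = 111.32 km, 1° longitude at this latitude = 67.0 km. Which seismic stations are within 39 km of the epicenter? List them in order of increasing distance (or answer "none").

M, I, N, K

Distances from 52.9865°N, 12.5924°E:
A: 40.6150 km
B: 47.6454 km
C: 82.8393 km
D: 47.4384 km
E: 64.4224 km
F: 55.0744 km
G: 50.0244 km
H: 73.9121 km
I: 34.7883 km
J: 83.1094 km
K: 37.4238 km
L: 70.7744 km
M: 24.3438 km
N: 35.6308 km
O: 49.3711 km
Threshold 39 km: M (24.3438 km), I (34.7883 km), N (35.6308 km), K (37.4238 km) are within range.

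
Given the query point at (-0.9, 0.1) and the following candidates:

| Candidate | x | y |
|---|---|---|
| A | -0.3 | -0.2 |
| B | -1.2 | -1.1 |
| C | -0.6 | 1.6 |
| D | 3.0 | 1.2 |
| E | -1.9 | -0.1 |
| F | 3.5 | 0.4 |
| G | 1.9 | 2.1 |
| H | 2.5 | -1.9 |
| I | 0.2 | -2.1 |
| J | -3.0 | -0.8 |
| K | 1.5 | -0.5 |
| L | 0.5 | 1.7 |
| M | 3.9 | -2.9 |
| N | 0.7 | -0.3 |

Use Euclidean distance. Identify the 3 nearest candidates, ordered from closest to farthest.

Distances from (-0.9, 0.1):
A: 0.67
B: 1.24
C: 1.53
D: 4.05
E: 1.02
F: 4.41
G: 3.44
H: 3.94
I: 2.46
J: 2.28
K: 2.47
L: 2.13
M: 5.66
N: 1.65
Sorted: A (0.67) < E (1.02) < B (1.24) < C (1.53) < N (1.65) < …

A, E, B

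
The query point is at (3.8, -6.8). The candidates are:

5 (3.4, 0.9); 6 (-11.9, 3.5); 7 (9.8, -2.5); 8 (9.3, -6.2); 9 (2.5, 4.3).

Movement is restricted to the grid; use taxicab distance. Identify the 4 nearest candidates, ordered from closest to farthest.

8, 5, 7, 9

Distances from (3.8, -6.8):
5: 8.1
6: 26.0
7: 10.3
8: 6.1
9: 12.4
Sorted: 8 (6.1) < 5 (8.1) < 7 (10.3) < 9 (12.4) < 6 (26.0)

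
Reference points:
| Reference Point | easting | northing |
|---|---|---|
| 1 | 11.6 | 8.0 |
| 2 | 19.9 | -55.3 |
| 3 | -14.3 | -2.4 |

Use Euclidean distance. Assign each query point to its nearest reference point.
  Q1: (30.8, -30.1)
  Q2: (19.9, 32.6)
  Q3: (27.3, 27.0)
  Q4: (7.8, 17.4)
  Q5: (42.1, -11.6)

Q1→2; Q2→1; Q3→1; Q4→1; Q5→1

Q1 at (30.8, -30.1):
  1: √((-19.2)² + (38.1)²) = √(368.640 + 1451.610) = 42.7
  2: √((-10.9)² + (-25.2)²) = √(118.810 + 635.040) = 27.5
  3: √((-45.1)² + (27.7)²) = √(2034.010 + 767.290) = 52.9
  → nearest: 2 (27.5)
Q2 at (19.9, 32.6):
  1: √((-8.3)² + (-24.6)²) = √(68.890 + 605.160) = 26.0
  2: √((0.0)² + (-87.9)²) = √(0.000 + 7726.410) = 87.9
  3: √((-34.2)² + (-35.0)²) = √(1169.640 + 1225.000) = 48.9
  → nearest: 1 (26.0)
Q3 at (27.3, 27.0):
  1: √((-15.7)² + (-19.0)²) = √(246.490 + 361.000) = 24.6
  2: √((-7.4)² + (-82.3)²) = √(54.760 + 6773.290) = 82.6
  3: √((-41.6)² + (-29.4)²) = √(1730.560 + 864.360) = 50.9
  → nearest: 1 (24.6)
Q4 at (7.8, 17.4):
  1: √((3.8)² + (-9.4)²) = √(14.440 + 88.360) = 10.1
  2: √((12.1)² + (-72.7)²) = √(146.410 + 5285.290) = 73.7
  3: √((-22.1)² + (-19.8)²) = √(488.410 + 392.040) = 29.7
  → nearest: 1 (10.1)
Q5 at (42.1, -11.6):
  1: √((-30.5)² + (19.6)²) = √(930.250 + 384.160) = 36.3
  2: √((-22.2)² + (-43.7)²) = √(492.840 + 1909.690) = 49.0
  3: √((-56.4)² + (9.2)²) = √(3180.960 + 84.640) = 57.1
  → nearest: 1 (36.3)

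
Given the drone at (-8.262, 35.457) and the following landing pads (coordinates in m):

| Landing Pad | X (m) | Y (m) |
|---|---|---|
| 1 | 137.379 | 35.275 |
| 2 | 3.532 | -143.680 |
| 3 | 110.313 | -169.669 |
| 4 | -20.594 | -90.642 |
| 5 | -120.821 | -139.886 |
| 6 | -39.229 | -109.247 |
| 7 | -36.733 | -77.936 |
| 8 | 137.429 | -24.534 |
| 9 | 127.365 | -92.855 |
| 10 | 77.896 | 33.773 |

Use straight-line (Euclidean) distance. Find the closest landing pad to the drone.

Distances from (-8.262, 35.457):
1: √((145.641)² + (-0.182)²) = √(21211.30088 + 0.03312) = 145.641 m
2: √((11.794)² + (-179.137)²) = √(139.09844 + 32090.06477) = 179.525 m
3: √((118.575)² + (-205.126)²) = √(14060.03063 + 42076.67588) = 236.932 m
4: √((-12.332)² + (-126.099)²) = √(152.07822 + 15900.95780) = 126.701 m
5: √((-112.559)² + (-175.343)²) = √(12669.52848 + 30745.16765) = 208.362 m
6: √((-30.967)² + (-144.704)²) = √(958.95509 + 20939.24762) = 147.980 m
7: √((-28.471)² + (-113.393)²) = √(810.59784 + 12857.97245) = 116.913 m
8: √((145.691)² + (-59.991)²) = √(21225.86748 + 3598.92008) = 157.559 m
9: √((135.627)² + (-128.312)²) = √(18394.68313 + 16463.96934) = 186.705 m
10: √((86.158)² + (-1.684)²) = √(7423.20096 + 2.83586) = 86.174 m
Minimum: 10 at 86.174 m.

10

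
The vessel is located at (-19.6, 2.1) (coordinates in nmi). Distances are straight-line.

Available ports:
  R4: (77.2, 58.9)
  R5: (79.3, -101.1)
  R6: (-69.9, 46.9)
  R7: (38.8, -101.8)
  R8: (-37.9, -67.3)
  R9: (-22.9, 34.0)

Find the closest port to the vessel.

R9

Distances from (-19.6, 2.1):
R4: 112.2 nmi
R5: 142.9 nmi
R6: 67.4 nmi
R7: 119.2 nmi
R8: 71.8 nmi
R9: 32.1 nmi
Minimum: R9 at 32.1 nmi.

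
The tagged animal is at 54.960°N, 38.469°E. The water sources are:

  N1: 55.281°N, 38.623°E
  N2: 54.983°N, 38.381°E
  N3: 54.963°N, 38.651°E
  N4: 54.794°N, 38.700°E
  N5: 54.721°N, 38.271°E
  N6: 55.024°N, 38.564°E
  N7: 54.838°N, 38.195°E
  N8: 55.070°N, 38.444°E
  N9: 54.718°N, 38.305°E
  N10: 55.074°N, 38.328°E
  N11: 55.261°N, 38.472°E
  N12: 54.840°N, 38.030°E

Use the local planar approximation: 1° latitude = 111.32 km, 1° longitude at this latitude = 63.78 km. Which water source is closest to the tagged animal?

Distances from 54.960°N, 38.469°E:
N1: 37.059 km
N2: 6.169 km
N3: 11.613 km
N4: 23.634 km
N5: 29.450 km
N6: 9.353 km
N7: 22.132 km
N8: 12.349 km
N9: 28.899 km
N10: 15.554 km
N11: 33.508 km
N12: 31.023 km
Minimum: N2 at 6.169 km.

N2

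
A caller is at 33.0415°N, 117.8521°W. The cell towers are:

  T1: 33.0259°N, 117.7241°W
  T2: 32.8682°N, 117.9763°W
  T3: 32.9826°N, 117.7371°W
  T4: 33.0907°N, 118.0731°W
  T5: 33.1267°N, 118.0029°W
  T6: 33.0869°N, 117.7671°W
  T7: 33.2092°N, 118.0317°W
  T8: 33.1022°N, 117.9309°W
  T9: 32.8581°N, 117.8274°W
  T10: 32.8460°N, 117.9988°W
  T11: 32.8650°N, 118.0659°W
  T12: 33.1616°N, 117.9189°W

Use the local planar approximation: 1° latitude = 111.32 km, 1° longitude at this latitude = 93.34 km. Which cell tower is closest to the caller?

Distances from 33.0415°N, 117.8521°W:
T1: √((-0.0156·111.32)² + (0.1280·93.34)²) = √(3.015752 + 142.743234) = 12.0731 km
T2: √((-0.1733·111.32)² + (-0.1242·93.34)²) = √(372.171850 + 134.393661) = 22.5070 km
T3: √((-0.0589·111.32)² + (0.1150·93.34)²) = √(42.990944 + 115.220903) = 12.5782 km
T4: √((0.0492·111.32)² + (-0.2210·93.34)²) = √(29.996916 + 425.520160) = 21.3428 km
T5: √((0.0852·111.32)² + (-0.1508·93.34)²) = √(89.955057 + 198.124542) = 16.9729 km
T6: √((0.0454·111.32)² + (0.0850·93.34)²) = √(25.542188 + 62.946769) = 9.4069 km
T7: √((0.1677·111.32)² + (-0.1796·93.34)²) = √(348.507814 + 281.027136) = 25.0905 km
T8: √((0.0607·111.32)² + (-0.0788·93.34)²) = √(45.658725 + 54.098849) = 9.9879 km
T9: √((-0.1834·111.32)² + (0.0247·93.34)²) = √(416.816649 + 5.315321) = 20.5459 km
T10: √((-0.1955·111.32)² + (-0.1467·93.34)²) = √(473.630781 + 187.497647) = 25.7124 km
T11: √((-0.1765·111.32)² + (-0.2138·93.34)²) = √(386.043118 + 398.245608) = 28.0052 km
T12: √((0.1201·111.32)² + (-0.0668·93.34)²) = √(178.744386 + 38.876622) = 14.7520 km
Minimum: T6 at 9.4069 km.

T6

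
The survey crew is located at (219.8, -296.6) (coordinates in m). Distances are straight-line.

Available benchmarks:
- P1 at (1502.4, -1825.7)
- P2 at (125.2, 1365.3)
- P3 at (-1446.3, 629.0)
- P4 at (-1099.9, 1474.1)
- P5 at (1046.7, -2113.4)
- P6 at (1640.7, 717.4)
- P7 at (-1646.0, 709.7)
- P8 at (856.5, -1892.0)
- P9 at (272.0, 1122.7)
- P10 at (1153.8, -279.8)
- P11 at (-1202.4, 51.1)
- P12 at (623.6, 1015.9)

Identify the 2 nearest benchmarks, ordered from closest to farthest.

P10, P12

Distances from (219.8, -296.6):
P1: 1995.8 m
P2: 1664.6 m
P3: 1905.9 m
P4: 2208.4 m
P5: 1996.1 m
P6: 1745.6 m
P7: 2119.9 m
P8: 1717.8 m
P9: 1420.3 m
P10: 934.2 m
P11: 1464.1 m
P12: 1373.2 m
Sorted: P10 (934.2 m) < P12 (1373.2 m) < P9 (1420.3 m) < P11 (1464.1 m) < …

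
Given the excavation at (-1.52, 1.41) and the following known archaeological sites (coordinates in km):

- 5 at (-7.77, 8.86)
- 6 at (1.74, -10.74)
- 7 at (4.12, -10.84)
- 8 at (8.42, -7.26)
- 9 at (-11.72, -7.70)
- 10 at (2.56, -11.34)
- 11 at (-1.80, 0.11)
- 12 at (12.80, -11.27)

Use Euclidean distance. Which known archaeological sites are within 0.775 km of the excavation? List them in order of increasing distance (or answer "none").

Distances from (-1.52, 1.41):
5: √((-6.25)² + (7.45)²) = √(39.0625 + 55.5025) = 9.72 km
6: √((3.26)² + (-12.15)²) = √(10.6276 + 147.6225) = 12.58 km
7: √((5.64)² + (-12.25)²) = √(31.8096 + 150.0625) = 13.49 km
8: √((9.94)² + (-8.67)²) = √(98.8036 + 75.1689) = 13.19 km
9: √((-10.20)² + (-9.11)²) = √(104.0400 + 82.9921) = 13.68 km
10: √((4.08)² + (-12.75)²) = √(16.6464 + 162.5625) = 13.39 km
11: √((-0.28)² + (-1.30)²) = √(0.0784 + 1.6900) = 1.33 km
12: √((14.32)² + (-12.68)²) = √(205.0624 + 160.7824) = 19.13 km
Threshold 0.775 km: none within range.

none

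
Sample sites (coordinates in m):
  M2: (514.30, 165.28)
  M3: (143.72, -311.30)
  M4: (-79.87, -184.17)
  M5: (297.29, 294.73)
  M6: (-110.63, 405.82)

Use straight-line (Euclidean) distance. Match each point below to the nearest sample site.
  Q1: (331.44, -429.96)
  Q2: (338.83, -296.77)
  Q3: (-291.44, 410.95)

Q1→M3; Q2→M3; Q3→M6

Q1 at (331.44, -429.96):
  M2: √((182.86)² + (595.24)²) = √(33437.7796 + 354310.6576) = 622.69 m
  M3: √((-187.72)² + (118.66)²) = √(35238.7984 + 14080.1956) = 222.08 m
  M4: √((-411.31)² + (245.79)²) = √(169175.9161 + 60412.7241) = 479.15 m
  M5: √((-34.15)² + (724.69)²) = √(1166.2225 + 525175.5961) = 725.49 m
  M6: √((-442.07)² + (835.78)²) = √(195425.8849 + 698528.2084) = 945.49 m
  → nearest: M3 (222.08 m)
Q2 at (338.83, -296.77):
  M2: √((175.47)² + (462.05)²) = √(30789.7209 + 213490.2025) = 494.25 m
  M3: √((-195.11)² + (-14.53)²) = √(38067.9121 + 211.1209) = 195.65 m
  M4: √((-418.70)² + (112.60)²) = √(175309.6900 + 12678.7600) = 433.58 m
  M5: √((-41.54)² + (591.50)²) = √(1725.5716 + 349872.2500) = 592.96 m
  M6: √((-449.46)² + (702.59)²) = √(202014.2916 + 493632.7081) = 834.05 m
  → nearest: M3 (195.65 m)
Q3 at (-291.44, 410.95):
  M2: √((805.74)² + (-245.67)²) = √(649216.9476 + 60353.7489) = 842.36 m
  M3: √((435.16)² + (-722.25)²) = √(189364.2256 + 521645.0625) = 843.21 m
  M4: √((211.57)² + (-595.12)²) = √(44761.8649 + 354167.8144) = 631.61 m
  M5: √((588.73)² + (-116.22)²) = √(346603.0129 + 13507.0884) = 600.09 m
  M6: √((180.81)² + (-5.13)²) = √(32692.2561 + 26.3169) = 180.88 m
  → nearest: M6 (180.88 m)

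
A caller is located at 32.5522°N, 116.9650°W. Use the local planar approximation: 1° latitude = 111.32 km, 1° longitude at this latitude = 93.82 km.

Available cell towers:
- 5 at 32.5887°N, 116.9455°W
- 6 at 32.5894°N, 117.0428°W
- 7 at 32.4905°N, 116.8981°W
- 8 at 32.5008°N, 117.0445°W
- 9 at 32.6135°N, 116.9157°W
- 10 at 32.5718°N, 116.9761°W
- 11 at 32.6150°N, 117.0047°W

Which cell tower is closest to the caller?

10

Distances from 32.5522°N, 116.9650°W:
5: √((0.0365·111.32)² + (0.0195·93.82)²) = √(16.509432 + 3.347034) = 4.4561 km
6: √((0.0372·111.32)² + (-0.0778·93.82)²) = √(17.148742 + 53.278262) = 8.3921 km
7: √((-0.0617·111.32)² + (0.0669·93.82)²) = √(47.175523 + 39.395180) = 9.3043 km
8: √((-0.0514·111.32)² + (-0.0795·93.82)²) = √(32.739545 + 55.632057) = 9.4006 km
9: √((0.0613·111.32)² + (0.0493·93.82)²) = √(46.565830 + 21.393641) = 8.2438 km
10: √((0.0196·111.32)² + (-0.0111·93.82)²) = √(4.760565 + 1.084518) = 2.4177 km
11: √((0.0628·111.32)² + (-0.0397·93.82)²) = √(48.872627 + 13.873047) = 7.9212 km
Minimum: 10 at 2.4177 km.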